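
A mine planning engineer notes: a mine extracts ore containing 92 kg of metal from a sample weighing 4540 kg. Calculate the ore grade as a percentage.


2.0264%

Ore grade = (metal mass / ore mass) * 100
= (92 / 4540) * 100
= 0.02026431718 * 100
= 2.0264%


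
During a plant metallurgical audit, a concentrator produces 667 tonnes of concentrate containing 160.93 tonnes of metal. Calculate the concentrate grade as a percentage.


24.1274%

Grade = (metal in concentrate / concentrate mass) * 100
= (160.93 / 667) * 100
= 0.2412743628 * 100
= 24.1274%


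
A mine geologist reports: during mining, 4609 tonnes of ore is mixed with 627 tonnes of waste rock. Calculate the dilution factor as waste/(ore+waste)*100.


Total material = ore + waste
= 4609 + 627 = 5236 tonnes
Dilution = waste / total * 100
= 627 / 5236 * 100
= 0.1197478992 * 100
= 11.9748%

11.9748%


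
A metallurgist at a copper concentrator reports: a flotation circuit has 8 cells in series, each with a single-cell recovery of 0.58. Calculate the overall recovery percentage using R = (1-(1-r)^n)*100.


99.9032%

Complement of single-cell recovery:
1 - r = 1 - 0.58 = 0.42
Raise to power n:
(1 - r)^8 = 0.42^8 = 0.0009682651996
Overall recovery:
R = (1 - 0.0009682651996) * 100
= 99.9032%


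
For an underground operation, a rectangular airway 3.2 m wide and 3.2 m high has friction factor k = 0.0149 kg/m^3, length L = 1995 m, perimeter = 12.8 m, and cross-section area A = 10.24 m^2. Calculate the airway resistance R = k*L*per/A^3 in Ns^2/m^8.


0.3544 Ns^2/m^8

Compute the numerator:
k * L * per = 0.0149 * 1995 * 12.8
= 380.4864
Compute the denominator:
A^3 = 10.24^3 = 1073.741824
Resistance:
R = 380.4864 / 1073.741824
= 0.3544 Ns^2/m^8


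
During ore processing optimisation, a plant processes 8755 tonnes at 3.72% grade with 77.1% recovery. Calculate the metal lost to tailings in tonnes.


Total metal in feed:
= 8755 * 3.72 / 100 = 325.686 tonnes
Metal recovered:
= 325.686 * 77.1 / 100 = 251.103906 tonnes
Metal lost to tailings:
= 325.686 - 251.103906
= 74.5821 tonnes

74.5821 tonnes


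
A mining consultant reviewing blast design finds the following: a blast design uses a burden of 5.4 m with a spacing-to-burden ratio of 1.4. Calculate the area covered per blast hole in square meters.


First, find the spacing:
Spacing = burden * ratio = 5.4 * 1.4
= 7.56 m
Then, calculate the area:
Area = burden * spacing = 5.4 * 7.56
= 40.824 m^2

40.824 m^2


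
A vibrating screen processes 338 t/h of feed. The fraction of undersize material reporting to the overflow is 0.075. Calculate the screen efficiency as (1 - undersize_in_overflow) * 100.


92.5%

Screen efficiency = (1 - fraction of undersize in overflow) * 100
= (1 - 0.075) * 100
= 0.925 * 100
= 92.5%


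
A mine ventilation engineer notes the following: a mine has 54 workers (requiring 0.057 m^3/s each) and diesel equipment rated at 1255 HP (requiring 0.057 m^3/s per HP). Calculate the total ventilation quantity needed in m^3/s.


Airflow for workers:
Q_people = 54 * 0.057 = 3.078 m^3/s
Airflow for diesel equipment:
Q_diesel = 1255 * 0.057 = 71.535 m^3/s
Total ventilation:
Q_total = 3.078 + 71.535
= 74.613 m^3/s

74.613 m^3/s


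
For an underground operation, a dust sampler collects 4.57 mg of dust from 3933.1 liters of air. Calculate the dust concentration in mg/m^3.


Convert liters to m^3: 1 m^3 = 1000 L
Concentration = mass / volume * 1000
= 4.57 / 3933.1 * 1000
= 0.001161933335 * 1000
= 1.1619 mg/m^3

1.1619 mg/m^3


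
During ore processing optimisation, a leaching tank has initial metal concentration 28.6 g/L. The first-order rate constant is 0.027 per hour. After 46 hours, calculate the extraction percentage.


71.1194%

Compute the exponent:
-k * t = -0.027 * 46 = -1.242
Remaining concentration:
C = 28.6 * exp(-1.242)
= 28.6 * 0.2888060279
= 8.259852398 g/L
Extracted = 28.6 - 8.259852398 = 20.3401476 g/L
Extraction % = 20.3401476 / 28.6 * 100
= 71.1194%


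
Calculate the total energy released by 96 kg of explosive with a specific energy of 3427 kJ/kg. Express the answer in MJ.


Energy = mass * specific_energy / 1000
= 96 * 3427 / 1000
= 328992 / 1000
= 328.992 MJ

328.992 MJ


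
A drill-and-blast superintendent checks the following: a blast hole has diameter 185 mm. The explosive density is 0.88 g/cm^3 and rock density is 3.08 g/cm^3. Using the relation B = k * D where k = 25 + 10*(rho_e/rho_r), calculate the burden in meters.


First, compute k:
rho_e / rho_r = 0.88 / 3.08 = 0.2857142857
k = 25 + 10 * 0.2857142857 = 27.85714286
Then, compute burden:
B = k * D / 1000 = 27.85714286 * 185 / 1000
= 5153.571429 / 1000
= 5.1536 m

5.1536 m


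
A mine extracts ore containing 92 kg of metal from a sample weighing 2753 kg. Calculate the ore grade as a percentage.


3.3418%

Ore grade = (metal mass / ore mass) * 100
= (92 / 2753) * 100
= 0.03341808936 * 100
= 3.3418%


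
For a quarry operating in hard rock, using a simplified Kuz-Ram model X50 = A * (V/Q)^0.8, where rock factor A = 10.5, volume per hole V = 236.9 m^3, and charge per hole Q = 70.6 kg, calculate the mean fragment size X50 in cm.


Compute V/Q:
V/Q = 236.9 / 70.6 = 3.355524079
Raise to the power 0.8:
(V/Q)^0.8 = 3.355524079^0.8 = 2.633954617
Multiply by A:
X50 = 10.5 * 2.633954617
= 27.6565 cm

27.6565 cm


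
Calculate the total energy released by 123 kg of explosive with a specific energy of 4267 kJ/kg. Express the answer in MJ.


524.841 MJ

Energy = mass * specific_energy / 1000
= 123 * 4267 / 1000
= 524841 / 1000
= 524.841 MJ


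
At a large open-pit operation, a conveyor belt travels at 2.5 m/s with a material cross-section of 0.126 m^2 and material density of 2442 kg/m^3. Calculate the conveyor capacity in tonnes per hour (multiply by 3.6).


Volumetric flow = speed * area
= 2.5 * 0.126 = 0.315 m^3/s
Mass flow = volumetric * density
= 0.315 * 2442 = 769.23 kg/s
Convert to t/h: multiply by 3.6
Capacity = 769.23 * 3.6
= 2769.228 t/h

2769.228 t/h


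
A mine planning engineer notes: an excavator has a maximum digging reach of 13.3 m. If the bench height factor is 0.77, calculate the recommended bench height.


Bench height = reach * factor
= 13.3 * 0.77
= 10.241 m

10.241 m


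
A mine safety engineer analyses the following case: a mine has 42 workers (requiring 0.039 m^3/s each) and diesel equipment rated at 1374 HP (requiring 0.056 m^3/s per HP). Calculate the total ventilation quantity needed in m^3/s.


78.582 m^3/s

Airflow for workers:
Q_people = 42 * 0.039 = 1.638 m^3/s
Airflow for diesel equipment:
Q_diesel = 1374 * 0.056 = 76.944 m^3/s
Total ventilation:
Q_total = 1.638 + 76.944
= 78.582 m^3/s


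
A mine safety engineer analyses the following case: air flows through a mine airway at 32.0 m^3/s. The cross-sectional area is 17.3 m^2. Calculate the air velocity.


1.8497 m/s

Velocity = flow rate / cross-sectional area
= 32.0 / 17.3
= 1.8497 m/s


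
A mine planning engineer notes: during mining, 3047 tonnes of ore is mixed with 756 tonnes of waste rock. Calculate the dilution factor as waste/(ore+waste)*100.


Total material = ore + waste
= 3047 + 756 = 3803 tonnes
Dilution = waste / total * 100
= 756 / 3803 * 100
= 0.1987904286 * 100
= 19.879%

19.879%


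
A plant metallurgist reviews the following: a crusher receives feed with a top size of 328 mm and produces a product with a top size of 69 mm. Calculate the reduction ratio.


Reduction ratio = feed size / product size
= 328 / 69
= 4.7536

4.7536


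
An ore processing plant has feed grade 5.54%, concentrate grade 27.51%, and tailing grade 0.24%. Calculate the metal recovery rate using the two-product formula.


96.5098%

Using the two-product formula:
R = 100 * c * (f - t) / (f * (c - t))
Numerator = 100 * 27.51 * (5.54 - 0.24)
= 100 * 27.51 * 5.3
= 14580.3
Denominator = 5.54 * (27.51 - 0.24)
= 5.54 * 27.27
= 151.0758
R = 14580.3 / 151.0758
= 96.5098%


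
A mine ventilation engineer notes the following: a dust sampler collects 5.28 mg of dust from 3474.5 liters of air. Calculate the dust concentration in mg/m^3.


Convert liters to m^3: 1 m^3 = 1000 L
Concentration = mass / volume * 1000
= 5.28 / 3474.5 * 1000
= 0.001519643114 * 1000
= 1.5196 mg/m^3

1.5196 mg/m^3


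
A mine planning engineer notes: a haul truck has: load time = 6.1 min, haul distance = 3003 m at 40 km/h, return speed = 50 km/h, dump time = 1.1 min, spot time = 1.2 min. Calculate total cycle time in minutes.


16.5081 min

Convert haul speed to m/min: 40 * 1000/60 = 666.6666667 m/min
Haul time = 3003 / 666.6666667 = 4.5045 min
Convert return speed to m/min: 50 * 1000/60 = 833.3333333 m/min
Return time = 3003 / 833.3333333 = 3.6036 min
Total cycle time:
= 6.1 + 4.5045 + 1.1 + 3.6036 + 1.2
= 16.5081 min


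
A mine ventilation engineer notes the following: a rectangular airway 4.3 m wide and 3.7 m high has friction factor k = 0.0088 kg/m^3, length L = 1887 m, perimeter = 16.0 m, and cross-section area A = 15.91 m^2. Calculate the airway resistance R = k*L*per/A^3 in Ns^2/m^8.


0.066 Ns^2/m^8

Compute the numerator:
k * L * per = 0.0088 * 1887 * 16.0
= 265.6896
Compute the denominator:
A^3 = 15.91^3 = 4027.268071
Resistance:
R = 265.6896 / 4027.268071
= 0.066 Ns^2/m^8


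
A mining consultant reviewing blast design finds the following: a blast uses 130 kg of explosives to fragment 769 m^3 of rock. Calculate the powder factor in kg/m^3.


Powder factor = explosive mass / rock volume
= 130 / 769
= 0.1691 kg/m^3

0.1691 kg/m^3


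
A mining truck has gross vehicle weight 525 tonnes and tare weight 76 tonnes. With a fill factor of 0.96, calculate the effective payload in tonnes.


431.04 tonnes

Maximum payload = gross - tare
= 525 - 76 = 449 tonnes
Effective payload = max payload * fill factor
= 449 * 0.96
= 431.04 tonnes


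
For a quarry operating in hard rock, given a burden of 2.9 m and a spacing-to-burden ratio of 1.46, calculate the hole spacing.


4.234 m

Spacing = burden * ratio
= 2.9 * 1.46
= 4.234 m


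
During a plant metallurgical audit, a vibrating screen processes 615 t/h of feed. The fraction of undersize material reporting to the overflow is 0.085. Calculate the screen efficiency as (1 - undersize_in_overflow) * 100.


Screen efficiency = (1 - fraction of undersize in overflow) * 100
= (1 - 0.085) * 100
= 0.915 * 100
= 91.5%

91.5%


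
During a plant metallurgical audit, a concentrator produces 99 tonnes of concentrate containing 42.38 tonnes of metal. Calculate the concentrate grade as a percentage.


42.8081%

Grade = (metal in concentrate / concentrate mass) * 100
= (42.38 / 99) * 100
= 0.4280808081 * 100
= 42.8081%


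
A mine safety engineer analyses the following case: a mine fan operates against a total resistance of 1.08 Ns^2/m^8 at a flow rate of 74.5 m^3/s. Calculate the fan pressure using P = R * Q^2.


Compute Q^2:
Q^2 = 74.5^2 = 5550.25
Compute pressure:
P = R * Q^2 = 1.08 * 5550.25
= 5994.27 Pa

5994.27 Pa


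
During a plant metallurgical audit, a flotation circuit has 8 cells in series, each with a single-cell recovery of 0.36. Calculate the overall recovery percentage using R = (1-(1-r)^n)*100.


97.1853%

Complement of single-cell recovery:
1 - r = 1 - 0.36 = 0.64
Raise to power n:
(1 - r)^8 = 0.64^8 = 0.02814749767
Overall recovery:
R = (1 - 0.02814749767) * 100
= 97.1853%


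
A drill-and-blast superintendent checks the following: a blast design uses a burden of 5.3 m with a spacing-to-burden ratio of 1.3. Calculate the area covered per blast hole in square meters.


First, find the spacing:
Spacing = burden * ratio = 5.3 * 1.3
= 6.89 m
Then, calculate the area:
Area = burden * spacing = 5.3 * 6.89
= 36.517 m^2

36.517 m^2


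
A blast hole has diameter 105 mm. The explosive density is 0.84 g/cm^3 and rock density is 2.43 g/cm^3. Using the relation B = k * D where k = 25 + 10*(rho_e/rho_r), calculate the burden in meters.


2.988 m

First, compute k:
rho_e / rho_r = 0.84 / 2.43 = 0.3456790123
k = 25 + 10 * 0.3456790123 = 28.45679012
Then, compute burden:
B = k * D / 1000 = 28.45679012 * 105 / 1000
= 2987.962963 / 1000
= 2.988 m


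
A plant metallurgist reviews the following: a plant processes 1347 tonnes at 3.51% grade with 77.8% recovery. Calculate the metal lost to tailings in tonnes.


Total metal in feed:
= 1347 * 3.51 / 100 = 47.2797 tonnes
Metal recovered:
= 47.2797 * 77.8 / 100 = 36.7836066 tonnes
Metal lost to tailings:
= 47.2797 - 36.7836066
= 10.4961 tonnes

10.4961 tonnes


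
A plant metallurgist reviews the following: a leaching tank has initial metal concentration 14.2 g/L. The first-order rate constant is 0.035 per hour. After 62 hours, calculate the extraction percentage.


Compute the exponent:
-k * t = -0.035 * 62 = -2.17
Remaining concentration:
C = 14.2 * exp(-2.17)
= 14.2 * 0.1141776169
= 1.62132216 g/L
Extracted = 14.2 - 1.62132216 = 12.57867784 g/L
Extraction % = 12.57867784 / 14.2 * 100
= 88.5822%

88.5822%


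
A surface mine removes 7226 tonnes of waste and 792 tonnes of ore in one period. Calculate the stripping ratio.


Stripping ratio = waste tonnage / ore tonnage
= 7226 / 792
= 9.1237

9.1237


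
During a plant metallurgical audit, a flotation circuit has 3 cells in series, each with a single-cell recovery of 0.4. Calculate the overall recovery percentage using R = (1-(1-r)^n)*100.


Complement of single-cell recovery:
1 - r = 1 - 0.4 = 0.6
Raise to power n:
(1 - r)^3 = 0.6^3 = 0.216
Overall recovery:
R = (1 - 0.216) * 100
= 78.4%

78.4%


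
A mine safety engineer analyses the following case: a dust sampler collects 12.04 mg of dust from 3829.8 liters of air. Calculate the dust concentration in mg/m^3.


3.1438 mg/m^3

Convert liters to m^3: 1 m^3 = 1000 L
Concentration = mass / volume * 1000
= 12.04 / 3829.8 * 1000
= 0.003143767299 * 1000
= 3.1438 mg/m^3


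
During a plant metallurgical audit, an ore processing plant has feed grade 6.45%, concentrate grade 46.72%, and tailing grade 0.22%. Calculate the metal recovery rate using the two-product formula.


Using the two-product formula:
R = 100 * c * (f - t) / (f * (c - t))
Numerator = 100 * 46.72 * (6.45 - 0.22)
= 100 * 46.72 * 6.23
= 29106.56
Denominator = 6.45 * (46.72 - 0.22)
= 6.45 * 46.5
= 299.925
R = 29106.56 / 299.925
= 97.0461%

97.0461%


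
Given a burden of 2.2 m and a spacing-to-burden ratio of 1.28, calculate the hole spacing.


2.816 m

Spacing = burden * ratio
= 2.2 * 1.28
= 2.816 m


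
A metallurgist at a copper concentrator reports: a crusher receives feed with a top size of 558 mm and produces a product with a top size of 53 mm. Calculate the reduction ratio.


Reduction ratio = feed size / product size
= 558 / 53
= 10.5283

10.5283


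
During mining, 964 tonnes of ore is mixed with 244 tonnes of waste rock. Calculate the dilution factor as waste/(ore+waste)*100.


Total material = ore + waste
= 964 + 244 = 1208 tonnes
Dilution = waste / total * 100
= 244 / 1208 * 100
= 0.201986755 * 100
= 20.1987%

20.1987%


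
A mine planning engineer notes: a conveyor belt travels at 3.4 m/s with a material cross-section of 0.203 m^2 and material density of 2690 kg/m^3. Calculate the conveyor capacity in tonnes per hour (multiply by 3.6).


Volumetric flow = speed * area
= 3.4 * 0.203 = 0.6902 m^3/s
Mass flow = volumetric * density
= 0.6902 * 2690 = 1856.638 kg/s
Convert to t/h: multiply by 3.6
Capacity = 1856.638 * 3.6
= 6683.8968 t/h

6683.8968 t/h


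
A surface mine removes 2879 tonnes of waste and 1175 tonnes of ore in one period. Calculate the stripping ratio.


Stripping ratio = waste tonnage / ore tonnage
= 2879 / 1175
= 2.4502

2.4502


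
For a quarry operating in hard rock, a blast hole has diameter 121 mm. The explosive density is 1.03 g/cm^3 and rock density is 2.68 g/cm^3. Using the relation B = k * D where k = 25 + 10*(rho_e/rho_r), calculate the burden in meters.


3.49 m

First, compute k:
rho_e / rho_r = 1.03 / 2.68 = 0.3843283582
k = 25 + 10 * 0.3843283582 = 28.84328358
Then, compute burden:
B = k * D / 1000 = 28.84328358 * 121 / 1000
= 3490.037313 / 1000
= 3.49 m


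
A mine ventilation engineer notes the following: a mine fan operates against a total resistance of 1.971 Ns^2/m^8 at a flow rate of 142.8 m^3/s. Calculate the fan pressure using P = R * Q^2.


Compute Q^2:
Q^2 = 142.8^2 = 20391.84
Compute pressure:
P = R * Q^2 = 1.971 * 20391.84
= 40192.3166 Pa

40192.3166 Pa


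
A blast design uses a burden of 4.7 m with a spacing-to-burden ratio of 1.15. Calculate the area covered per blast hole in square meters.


25.4035 m^2

First, find the spacing:
Spacing = burden * ratio = 4.7 * 1.15
= 5.405 m
Then, calculate the area:
Area = burden * spacing = 4.7 * 5.405
= 25.4035 m^2


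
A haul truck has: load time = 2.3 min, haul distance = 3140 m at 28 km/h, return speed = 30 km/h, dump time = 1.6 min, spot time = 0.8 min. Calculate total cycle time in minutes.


Convert haul speed to m/min: 28 * 1000/60 = 466.6666667 m/min
Haul time = 3140 / 466.6666667 = 6.728571429 min
Convert return speed to m/min: 30 * 1000/60 = 500 m/min
Return time = 3140 / 500 = 6.28 min
Total cycle time:
= 2.3 + 6.728571429 + 1.6 + 6.28 + 0.8
= 17.7086 min

17.7086 min


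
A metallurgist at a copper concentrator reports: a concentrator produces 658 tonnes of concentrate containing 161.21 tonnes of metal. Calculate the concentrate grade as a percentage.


24.5%

Grade = (metal in concentrate / concentrate mass) * 100
= (161.21 / 658) * 100
= 0.245 * 100
= 24.5%


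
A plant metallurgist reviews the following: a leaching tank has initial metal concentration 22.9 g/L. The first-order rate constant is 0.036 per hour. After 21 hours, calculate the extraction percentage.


53.0459%

Compute the exponent:
-k * t = -0.036 * 21 = -0.756
Remaining concentration:
C = 22.9 * exp(-0.756)
= 22.9 * 0.469540839
= 10.75248521 g/L
Extracted = 22.9 - 10.75248521 = 12.14751479 g/L
Extraction % = 12.14751479 / 22.9 * 100
= 53.0459%


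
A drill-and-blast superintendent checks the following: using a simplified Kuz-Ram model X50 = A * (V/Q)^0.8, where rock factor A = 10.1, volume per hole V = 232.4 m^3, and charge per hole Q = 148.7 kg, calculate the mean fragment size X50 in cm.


14.4365 cm

Compute V/Q:
V/Q = 232.4 / 148.7 = 1.562878278
Raise to the power 0.8:
(V/Q)^0.8 = 1.562878278^0.8 = 1.429355062
Multiply by A:
X50 = 10.1 * 1.429355062
= 14.4365 cm


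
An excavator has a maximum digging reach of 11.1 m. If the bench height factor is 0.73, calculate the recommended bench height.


Bench height = reach * factor
= 11.1 * 0.73
= 8.103 m

8.103 m


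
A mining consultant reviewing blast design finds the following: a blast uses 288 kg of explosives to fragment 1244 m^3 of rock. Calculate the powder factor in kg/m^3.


Powder factor = explosive mass / rock volume
= 288 / 1244
= 0.2315 kg/m^3

0.2315 kg/m^3


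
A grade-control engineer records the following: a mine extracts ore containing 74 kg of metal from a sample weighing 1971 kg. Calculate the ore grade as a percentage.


3.7544%

Ore grade = (metal mass / ore mass) * 100
= (74 / 1971) * 100
= 0.03754439371 * 100
= 3.7544%


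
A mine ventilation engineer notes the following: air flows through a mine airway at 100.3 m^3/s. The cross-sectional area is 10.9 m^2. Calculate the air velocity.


Velocity = flow rate / cross-sectional area
= 100.3 / 10.9
= 9.2018 m/s

9.2018 m/s


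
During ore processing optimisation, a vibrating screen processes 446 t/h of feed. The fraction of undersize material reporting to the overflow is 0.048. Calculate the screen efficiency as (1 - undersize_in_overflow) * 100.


Screen efficiency = (1 - fraction of undersize in overflow) * 100
= (1 - 0.048) * 100
= 0.952 * 100
= 95.2%

95.2%


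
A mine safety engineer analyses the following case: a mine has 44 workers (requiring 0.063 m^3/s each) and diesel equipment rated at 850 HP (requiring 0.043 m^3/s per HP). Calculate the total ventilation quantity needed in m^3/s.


39.322 m^3/s

Airflow for workers:
Q_people = 44 * 0.063 = 2.772 m^3/s
Airflow for diesel equipment:
Q_diesel = 850 * 0.043 = 36.55 m^3/s
Total ventilation:
Q_total = 2.772 + 36.55
= 39.322 m^3/s


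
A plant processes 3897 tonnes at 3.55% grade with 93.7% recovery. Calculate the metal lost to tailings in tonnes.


8.7156 tonnes

Total metal in feed:
= 3897 * 3.55 / 100 = 138.3435 tonnes
Metal recovered:
= 138.3435 * 93.7 / 100 = 129.6278595 tonnes
Metal lost to tailings:
= 138.3435 - 129.6278595
= 8.7156 tonnes


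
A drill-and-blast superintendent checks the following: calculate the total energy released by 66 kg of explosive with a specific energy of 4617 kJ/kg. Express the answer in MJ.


304.722 MJ

Energy = mass * specific_energy / 1000
= 66 * 4617 / 1000
= 304722 / 1000
= 304.722 MJ


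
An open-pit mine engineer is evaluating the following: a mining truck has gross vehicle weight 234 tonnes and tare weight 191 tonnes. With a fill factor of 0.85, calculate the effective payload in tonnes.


36.55 tonnes

Maximum payload = gross - tare
= 234 - 191 = 43 tonnes
Effective payload = max payload * fill factor
= 43 * 0.85
= 36.55 tonnes


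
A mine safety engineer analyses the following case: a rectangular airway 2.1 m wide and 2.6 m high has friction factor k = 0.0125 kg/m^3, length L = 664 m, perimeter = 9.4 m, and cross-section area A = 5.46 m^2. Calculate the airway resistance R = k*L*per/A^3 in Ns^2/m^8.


0.4793 Ns^2/m^8

Compute the numerator:
k * L * per = 0.0125 * 664 * 9.4
= 78.02
Compute the denominator:
A^3 = 5.46^3 = 162.771336
Resistance:
R = 78.02 / 162.771336
= 0.4793 Ns^2/m^8


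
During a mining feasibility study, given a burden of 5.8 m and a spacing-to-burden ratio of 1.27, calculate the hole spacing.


7.366 m

Spacing = burden * ratio
= 5.8 * 1.27
= 7.366 m


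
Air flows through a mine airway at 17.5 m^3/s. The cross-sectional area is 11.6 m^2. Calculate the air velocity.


1.5086 m/s

Velocity = flow rate / cross-sectional area
= 17.5 / 11.6
= 1.5086 m/s


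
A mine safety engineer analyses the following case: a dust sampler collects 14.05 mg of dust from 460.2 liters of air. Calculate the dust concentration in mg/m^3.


Convert liters to m^3: 1 m^3 = 1000 L
Concentration = mass / volume * 1000
= 14.05 / 460.2 * 1000
= 0.03053020426 * 1000
= 30.5302 mg/m^3

30.5302 mg/m^3


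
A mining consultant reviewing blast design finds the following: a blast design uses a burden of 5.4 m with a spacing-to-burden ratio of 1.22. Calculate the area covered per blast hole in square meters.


35.5752 m^2

First, find the spacing:
Spacing = burden * ratio = 5.4 * 1.22
= 6.588 m
Then, calculate the area:
Area = burden * spacing = 5.4 * 6.588
= 35.5752 m^2


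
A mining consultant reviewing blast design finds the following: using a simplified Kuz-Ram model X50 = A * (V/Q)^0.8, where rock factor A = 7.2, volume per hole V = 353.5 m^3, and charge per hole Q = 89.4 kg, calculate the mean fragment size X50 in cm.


Compute V/Q:
V/Q = 353.5 / 89.4 = 3.954138702
Raise to the power 0.8:
(V/Q)^0.8 = 3.954138702^0.8 = 3.003596015
Multiply by A:
X50 = 7.2 * 3.003596015
= 21.6259 cm

21.6259 cm


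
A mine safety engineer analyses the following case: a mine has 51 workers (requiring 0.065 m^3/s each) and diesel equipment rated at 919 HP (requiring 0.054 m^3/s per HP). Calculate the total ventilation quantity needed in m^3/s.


52.941 m^3/s

Airflow for workers:
Q_people = 51 * 0.065 = 3.315 m^3/s
Airflow for diesel equipment:
Q_diesel = 919 * 0.054 = 49.626 m^3/s
Total ventilation:
Q_total = 3.315 + 49.626
= 52.941 m^3/s


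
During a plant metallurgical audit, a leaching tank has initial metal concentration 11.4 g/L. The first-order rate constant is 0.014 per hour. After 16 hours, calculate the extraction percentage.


20.0685%

Compute the exponent:
-k * t = -0.014 * 16 = -0.224
Remaining concentration:
C = 11.4 * exp(-0.224)
= 11.4 * 0.7993151344
= 9.112192532 g/L
Extracted = 11.4 - 9.112192532 = 2.287807468 g/L
Extraction % = 2.287807468 / 11.4 * 100
= 20.0685%


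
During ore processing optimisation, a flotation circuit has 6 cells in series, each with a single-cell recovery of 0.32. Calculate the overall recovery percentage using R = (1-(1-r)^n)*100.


90.1133%

Complement of single-cell recovery:
1 - r = 1 - 0.32 = 0.68
Raise to power n:
(1 - r)^6 = 0.68^6 = 0.09886748262
Overall recovery:
R = (1 - 0.09886748262) * 100
= 90.1133%


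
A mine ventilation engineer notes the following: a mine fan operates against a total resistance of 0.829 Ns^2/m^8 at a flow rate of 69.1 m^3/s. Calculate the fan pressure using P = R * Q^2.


3958.3175 Pa

Compute Q^2:
Q^2 = 69.1^2 = 4774.81
Compute pressure:
P = R * Q^2 = 0.829 * 4774.81
= 3958.3175 Pa


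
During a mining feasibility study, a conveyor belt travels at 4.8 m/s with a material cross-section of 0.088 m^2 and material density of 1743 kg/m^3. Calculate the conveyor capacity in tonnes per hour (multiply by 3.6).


2650.4755 t/h

Volumetric flow = speed * area
= 4.8 * 0.088 = 0.4224 m^3/s
Mass flow = volumetric * density
= 0.4224 * 1743 = 736.2432 kg/s
Convert to t/h: multiply by 3.6
Capacity = 736.2432 * 3.6
= 2650.4755 t/h


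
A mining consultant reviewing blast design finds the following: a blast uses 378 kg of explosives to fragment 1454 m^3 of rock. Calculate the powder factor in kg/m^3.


Powder factor = explosive mass / rock volume
= 378 / 1454
= 0.26 kg/m^3

0.26 kg/m^3


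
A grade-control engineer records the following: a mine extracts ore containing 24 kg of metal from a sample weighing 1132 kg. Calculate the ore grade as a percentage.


2.1201%

Ore grade = (metal mass / ore mass) * 100
= (24 / 1132) * 100
= 0.02120141343 * 100
= 2.1201%


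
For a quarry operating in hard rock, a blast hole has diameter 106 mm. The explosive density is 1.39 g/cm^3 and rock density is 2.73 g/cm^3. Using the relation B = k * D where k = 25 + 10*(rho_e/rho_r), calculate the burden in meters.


First, compute k:
rho_e / rho_r = 1.39 / 2.73 = 0.5091575092
k = 25 + 10 * 0.5091575092 = 30.09157509
Then, compute burden:
B = k * D / 1000 = 30.09157509 * 106 / 1000
= 3189.70696 / 1000
= 3.1897 m

3.1897 m


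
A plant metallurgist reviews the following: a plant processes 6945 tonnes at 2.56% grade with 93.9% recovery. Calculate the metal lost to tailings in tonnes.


10.8453 tonnes

Total metal in feed:
= 6945 * 2.56 / 100 = 177.792 tonnes
Metal recovered:
= 177.792 * 93.9 / 100 = 166.946688 tonnes
Metal lost to tailings:
= 177.792 - 166.946688
= 10.8453 tonnes


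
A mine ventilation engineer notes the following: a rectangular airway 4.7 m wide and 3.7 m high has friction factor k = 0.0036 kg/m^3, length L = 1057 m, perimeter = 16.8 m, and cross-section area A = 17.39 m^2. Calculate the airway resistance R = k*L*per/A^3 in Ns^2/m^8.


0.0122 Ns^2/m^8

Compute the numerator:
k * L * per = 0.0036 * 1057 * 16.8
= 63.92736
Compute the denominator:
A^3 = 17.39^3 = 5258.946419
Resistance:
R = 63.92736 / 5258.946419
= 0.0122 Ns^2/m^8


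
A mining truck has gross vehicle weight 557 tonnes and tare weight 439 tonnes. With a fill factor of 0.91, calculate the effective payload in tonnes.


107.38 tonnes

Maximum payload = gross - tare
= 557 - 439 = 118 tonnes
Effective payload = max payload * fill factor
= 118 * 0.91
= 107.38 tonnes


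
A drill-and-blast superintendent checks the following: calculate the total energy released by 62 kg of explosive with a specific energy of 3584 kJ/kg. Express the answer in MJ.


Energy = mass * specific_energy / 1000
= 62 * 3584 / 1000
= 222208 / 1000
= 222.208 MJ

222.208 MJ


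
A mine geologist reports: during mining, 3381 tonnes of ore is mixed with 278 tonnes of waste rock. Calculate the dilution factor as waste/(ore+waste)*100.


Total material = ore + waste
= 3381 + 278 = 3659 tonnes
Dilution = waste / total * 100
= 278 / 3659 * 100
= 0.07597704291 * 100
= 7.5977%

7.5977%


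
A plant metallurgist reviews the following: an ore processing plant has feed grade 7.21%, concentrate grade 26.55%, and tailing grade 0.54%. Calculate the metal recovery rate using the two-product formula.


Using the two-product formula:
R = 100 * c * (f - t) / (f * (c - t))
Numerator = 100 * 26.55 * (7.21 - 0.54)
= 100 * 26.55 * 6.67
= 17708.85
Denominator = 7.21 * (26.55 - 0.54)
= 7.21 * 26.01
= 187.5321
R = 17708.85 / 187.5321
= 94.431%

94.431%


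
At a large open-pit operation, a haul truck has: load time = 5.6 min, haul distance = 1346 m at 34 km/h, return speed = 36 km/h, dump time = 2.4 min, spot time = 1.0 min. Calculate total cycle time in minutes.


13.6186 min

Convert haul speed to m/min: 34 * 1000/60 = 566.6666667 m/min
Haul time = 1346 / 566.6666667 = 2.375294118 min
Convert return speed to m/min: 36 * 1000/60 = 600 m/min
Return time = 1346 / 600 = 2.243333333 min
Total cycle time:
= 5.6 + 2.375294118 + 2.4 + 2.243333333 + 1.0
= 13.6186 min


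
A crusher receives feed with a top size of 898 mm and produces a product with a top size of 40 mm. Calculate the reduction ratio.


Reduction ratio = feed size / product size
= 898 / 40
= 22.45

22.45


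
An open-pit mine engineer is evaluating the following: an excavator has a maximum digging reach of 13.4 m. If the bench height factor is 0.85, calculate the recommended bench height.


Bench height = reach * factor
= 13.4 * 0.85
= 11.39 m

11.39 m


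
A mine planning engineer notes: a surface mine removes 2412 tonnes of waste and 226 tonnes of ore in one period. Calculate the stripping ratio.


Stripping ratio = waste tonnage / ore tonnage
= 2412 / 226
= 10.6726

10.6726


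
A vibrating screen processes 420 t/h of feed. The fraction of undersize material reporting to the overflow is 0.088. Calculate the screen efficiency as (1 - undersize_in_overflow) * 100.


91.2%

Screen efficiency = (1 - fraction of undersize in overflow) * 100
= (1 - 0.088) * 100
= 0.912 * 100
= 91.2%


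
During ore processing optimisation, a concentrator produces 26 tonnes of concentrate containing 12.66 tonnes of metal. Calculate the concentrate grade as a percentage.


48.6923%

Grade = (metal in concentrate / concentrate mass) * 100
= (12.66 / 26) * 100
= 0.4869230769 * 100
= 48.6923%


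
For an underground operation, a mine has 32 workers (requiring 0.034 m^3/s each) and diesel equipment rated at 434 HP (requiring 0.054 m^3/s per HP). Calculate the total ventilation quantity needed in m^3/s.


24.524 m^3/s

Airflow for workers:
Q_people = 32 * 0.034 = 1.088 m^3/s
Airflow for diesel equipment:
Q_diesel = 434 * 0.054 = 23.436 m^3/s
Total ventilation:
Q_total = 1.088 + 23.436
= 24.524 m^3/s


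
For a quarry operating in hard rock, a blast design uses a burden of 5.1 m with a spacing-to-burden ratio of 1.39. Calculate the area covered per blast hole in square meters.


First, find the spacing:
Spacing = burden * ratio = 5.1 * 1.39
= 7.089 m
Then, calculate the area:
Area = burden * spacing = 5.1 * 7.089
= 36.1539 m^2

36.1539 m^2


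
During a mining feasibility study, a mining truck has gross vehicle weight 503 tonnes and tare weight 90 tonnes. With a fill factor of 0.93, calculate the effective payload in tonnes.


384.09 tonnes

Maximum payload = gross - tare
= 503 - 90 = 413 tonnes
Effective payload = max payload * fill factor
= 413 * 0.93
= 384.09 tonnes


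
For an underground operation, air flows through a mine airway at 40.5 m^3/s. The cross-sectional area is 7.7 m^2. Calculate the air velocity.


5.2597 m/s

Velocity = flow rate / cross-sectional area
= 40.5 / 7.7
= 5.2597 m/s


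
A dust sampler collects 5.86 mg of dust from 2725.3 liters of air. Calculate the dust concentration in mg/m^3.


2.1502 mg/m^3

Convert liters to m^3: 1 m^3 = 1000 L
Concentration = mass / volume * 1000
= 5.86 / 2725.3 * 1000
= 0.002150221994 * 1000
= 2.1502 mg/m^3


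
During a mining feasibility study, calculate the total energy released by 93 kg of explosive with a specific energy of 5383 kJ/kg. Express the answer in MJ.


500.619 MJ

Energy = mass * specific_energy / 1000
= 93 * 5383 / 1000
= 500619 / 1000
= 500.619 MJ


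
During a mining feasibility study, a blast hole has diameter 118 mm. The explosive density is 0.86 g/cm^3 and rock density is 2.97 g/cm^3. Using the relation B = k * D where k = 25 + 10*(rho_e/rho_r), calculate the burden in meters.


3.2917 m

First, compute k:
rho_e / rho_r = 0.86 / 2.97 = 0.2895622896
k = 25 + 10 * 0.2895622896 = 27.8956229
Then, compute burden:
B = k * D / 1000 = 27.8956229 * 118 / 1000
= 3291.683502 / 1000
= 3.2917 m


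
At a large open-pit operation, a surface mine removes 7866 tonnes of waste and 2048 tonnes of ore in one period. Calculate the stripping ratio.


3.8408

Stripping ratio = waste tonnage / ore tonnage
= 7866 / 2048
= 3.8408


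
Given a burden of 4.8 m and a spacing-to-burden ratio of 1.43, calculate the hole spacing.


Spacing = burden * ratio
= 4.8 * 1.43
= 6.864 m

6.864 m


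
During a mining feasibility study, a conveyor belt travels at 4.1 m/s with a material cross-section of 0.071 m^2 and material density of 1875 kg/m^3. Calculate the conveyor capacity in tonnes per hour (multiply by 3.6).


Volumetric flow = speed * area
= 4.1 * 0.071 = 0.2911 m^3/s
Mass flow = volumetric * density
= 0.2911 * 1875 = 545.8125 kg/s
Convert to t/h: multiply by 3.6
Capacity = 545.8125 * 3.6
= 1964.925 t/h

1964.925 t/h


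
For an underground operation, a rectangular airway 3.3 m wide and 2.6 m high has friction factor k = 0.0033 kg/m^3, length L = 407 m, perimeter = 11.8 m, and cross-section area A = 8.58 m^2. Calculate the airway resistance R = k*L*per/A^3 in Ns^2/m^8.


Compute the numerator:
k * L * per = 0.0033 * 407 * 11.8
= 15.84858
Compute the denominator:
A^3 = 8.58^3 = 631.628712
Resistance:
R = 15.84858 / 631.628712
= 0.0251 Ns^2/m^8

0.0251 Ns^2/m^8


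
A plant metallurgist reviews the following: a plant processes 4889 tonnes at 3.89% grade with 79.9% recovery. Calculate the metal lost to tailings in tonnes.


Total metal in feed:
= 4889 * 3.89 / 100 = 190.1821 tonnes
Metal recovered:
= 190.1821 * 79.9 / 100 = 151.9554979 tonnes
Metal lost to tailings:
= 190.1821 - 151.9554979
= 38.2266 tonnes

38.2266 tonnes


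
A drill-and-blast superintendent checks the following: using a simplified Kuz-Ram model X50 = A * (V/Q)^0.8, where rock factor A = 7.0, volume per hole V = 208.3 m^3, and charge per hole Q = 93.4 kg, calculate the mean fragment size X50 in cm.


Compute V/Q:
V/Q = 208.3 / 93.4 = 2.230192719
Raise to the power 0.8:
(V/Q)^0.8 = 2.230192719^0.8 = 1.899651413
Multiply by A:
X50 = 7.0 * 1.899651413
= 13.2976 cm

13.2976 cm


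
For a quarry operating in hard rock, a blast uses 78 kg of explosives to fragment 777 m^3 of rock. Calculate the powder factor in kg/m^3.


Powder factor = explosive mass / rock volume
= 78 / 777
= 0.1004 kg/m^3

0.1004 kg/m^3


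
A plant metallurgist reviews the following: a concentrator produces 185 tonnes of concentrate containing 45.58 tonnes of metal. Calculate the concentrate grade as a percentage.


Grade = (metal in concentrate / concentrate mass) * 100
= (45.58 / 185) * 100
= 0.2463783784 * 100
= 24.6378%

24.6378%


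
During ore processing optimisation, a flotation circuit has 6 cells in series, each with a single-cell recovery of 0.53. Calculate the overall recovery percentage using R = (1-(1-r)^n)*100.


98.9221%

Complement of single-cell recovery:
1 - r = 1 - 0.53 = 0.47
Raise to power n:
(1 - r)^6 = 0.47^6 = 0.01077921533
Overall recovery:
R = (1 - 0.01077921533) * 100
= 98.9221%


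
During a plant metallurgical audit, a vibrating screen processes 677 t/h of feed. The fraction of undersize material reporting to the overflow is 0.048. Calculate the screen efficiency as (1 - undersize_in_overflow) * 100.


95.2%

Screen efficiency = (1 - fraction of undersize in overflow) * 100
= (1 - 0.048) * 100
= 0.952 * 100
= 95.2%


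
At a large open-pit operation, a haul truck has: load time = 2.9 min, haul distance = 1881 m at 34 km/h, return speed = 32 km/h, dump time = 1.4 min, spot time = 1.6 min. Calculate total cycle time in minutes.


12.7463 min

Convert haul speed to m/min: 34 * 1000/60 = 566.6666667 m/min
Haul time = 1881 / 566.6666667 = 3.319411765 min
Convert return speed to m/min: 32 * 1000/60 = 533.3333333 m/min
Return time = 1881 / 533.3333333 = 3.526875 min
Total cycle time:
= 2.9 + 3.319411765 + 1.4 + 3.526875 + 1.6
= 12.7463 min


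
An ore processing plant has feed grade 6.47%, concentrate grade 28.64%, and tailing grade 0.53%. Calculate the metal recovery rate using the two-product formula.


Using the two-product formula:
R = 100 * c * (f - t) / (f * (c - t))
Numerator = 100 * 28.64 * (6.47 - 0.53)
= 100 * 28.64 * 5.94
= 17012.16
Denominator = 6.47 * (28.64 - 0.53)
= 6.47 * 28.11
= 181.8717
R = 17012.16 / 181.8717
= 93.5393%

93.5393%


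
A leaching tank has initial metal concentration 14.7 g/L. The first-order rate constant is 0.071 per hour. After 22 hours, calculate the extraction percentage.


79.0284%

Compute the exponent:
-k * t = -0.071 * 22 = -1.562
Remaining concentration:
C = 14.7 * exp(-1.562)
= 14.7 * 0.2097162191
= 3.08282842 g/L
Extracted = 14.7 - 3.08282842 = 11.61717158 g/L
Extraction % = 11.61717158 / 14.7 * 100
= 79.0284%


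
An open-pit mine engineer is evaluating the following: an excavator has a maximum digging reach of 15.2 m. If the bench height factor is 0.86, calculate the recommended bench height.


Bench height = reach * factor
= 15.2 * 0.86
= 13.072 m

13.072 m


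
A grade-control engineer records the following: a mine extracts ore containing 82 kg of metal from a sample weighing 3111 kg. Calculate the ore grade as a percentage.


Ore grade = (metal mass / ore mass) * 100
= (82 / 3111) * 100
= 0.02635808422 * 100
= 2.6358%

2.6358%


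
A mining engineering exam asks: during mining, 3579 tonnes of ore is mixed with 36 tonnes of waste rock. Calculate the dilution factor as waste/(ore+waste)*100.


Total material = ore + waste
= 3579 + 36 = 3615 tonnes
Dilution = waste / total * 100
= 36 / 3615 * 100
= 0.009958506224 * 100
= 0.9959%

0.9959%


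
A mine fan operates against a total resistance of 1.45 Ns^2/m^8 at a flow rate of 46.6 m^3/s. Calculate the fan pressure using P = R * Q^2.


3148.762 Pa

Compute Q^2:
Q^2 = 46.6^2 = 2171.56
Compute pressure:
P = R * Q^2 = 1.45 * 2171.56
= 3148.762 Pa


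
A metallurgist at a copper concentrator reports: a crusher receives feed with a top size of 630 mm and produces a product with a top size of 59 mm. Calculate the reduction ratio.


Reduction ratio = feed size / product size
= 630 / 59
= 10.678

10.678


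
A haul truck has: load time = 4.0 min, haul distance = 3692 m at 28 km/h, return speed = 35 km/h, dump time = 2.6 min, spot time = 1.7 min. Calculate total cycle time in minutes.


22.5406 min

Convert haul speed to m/min: 28 * 1000/60 = 466.6666667 m/min
Haul time = 3692 / 466.6666667 = 7.911428571 min
Convert return speed to m/min: 35 * 1000/60 = 583.3333333 m/min
Return time = 3692 / 583.3333333 = 6.329142857 min
Total cycle time:
= 4.0 + 7.911428571 + 2.6 + 6.329142857 + 1.7
= 22.5406 min


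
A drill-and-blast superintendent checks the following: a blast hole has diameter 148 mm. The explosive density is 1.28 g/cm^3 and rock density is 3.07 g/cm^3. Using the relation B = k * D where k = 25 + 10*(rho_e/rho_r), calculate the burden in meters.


First, compute k:
rho_e / rho_r = 1.28 / 3.07 = 0.4169381107
k = 25 + 10 * 0.4169381107 = 29.16938111
Then, compute burden:
B = k * D / 1000 = 29.16938111 * 148 / 1000
= 4317.068404 / 1000
= 4.3171 m

4.3171 m


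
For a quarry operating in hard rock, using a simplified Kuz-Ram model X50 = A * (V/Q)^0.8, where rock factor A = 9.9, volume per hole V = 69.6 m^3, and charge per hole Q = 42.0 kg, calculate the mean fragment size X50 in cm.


Compute V/Q:
V/Q = 69.6 / 42.0 = 1.657142857
Raise to the power 0.8:
(V/Q)^0.8 = 1.657142857^0.8 = 1.497917723
Multiply by A:
X50 = 9.9 * 1.497917723
= 14.8294 cm

14.8294 cm
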